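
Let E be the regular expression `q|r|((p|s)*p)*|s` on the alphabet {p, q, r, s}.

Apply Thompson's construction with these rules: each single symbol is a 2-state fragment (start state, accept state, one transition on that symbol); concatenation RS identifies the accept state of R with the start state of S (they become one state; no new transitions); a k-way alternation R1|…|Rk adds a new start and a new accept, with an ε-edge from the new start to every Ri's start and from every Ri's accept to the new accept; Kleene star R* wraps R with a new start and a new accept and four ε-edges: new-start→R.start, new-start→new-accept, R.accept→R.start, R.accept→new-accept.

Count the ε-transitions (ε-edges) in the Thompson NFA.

20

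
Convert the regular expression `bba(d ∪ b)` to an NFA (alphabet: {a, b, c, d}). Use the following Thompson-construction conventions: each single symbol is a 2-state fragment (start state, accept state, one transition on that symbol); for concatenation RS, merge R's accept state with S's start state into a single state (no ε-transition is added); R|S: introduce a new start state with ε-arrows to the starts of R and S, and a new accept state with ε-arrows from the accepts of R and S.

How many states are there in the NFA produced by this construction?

9

Per subexpression:
Each of the 5 symbol leaves contributes a 2-state fragment.
  d ∪ b — 6 states
  bba(d ∪ b) — 9 states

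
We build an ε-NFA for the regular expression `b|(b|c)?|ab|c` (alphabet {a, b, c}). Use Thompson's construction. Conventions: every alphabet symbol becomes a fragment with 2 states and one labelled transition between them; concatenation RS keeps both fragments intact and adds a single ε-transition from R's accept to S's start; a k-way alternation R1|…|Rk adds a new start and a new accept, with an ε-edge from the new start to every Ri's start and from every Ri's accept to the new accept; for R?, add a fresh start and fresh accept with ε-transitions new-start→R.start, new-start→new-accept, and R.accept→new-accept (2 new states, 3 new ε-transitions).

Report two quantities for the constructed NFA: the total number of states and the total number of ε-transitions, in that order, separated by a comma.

Per subexpression:
Each of the 6 symbol leaves contributes 2 states and 0 ε-transitions.
  b|c → 6 states, 4 ε-transitions
  (b|c)? → 8 states, 7 ε-transitions
  ab → 4 states, 1 ε-transition
  b|(b|c)?|ab|c → 18 states, 16 ε-transitions

18, 16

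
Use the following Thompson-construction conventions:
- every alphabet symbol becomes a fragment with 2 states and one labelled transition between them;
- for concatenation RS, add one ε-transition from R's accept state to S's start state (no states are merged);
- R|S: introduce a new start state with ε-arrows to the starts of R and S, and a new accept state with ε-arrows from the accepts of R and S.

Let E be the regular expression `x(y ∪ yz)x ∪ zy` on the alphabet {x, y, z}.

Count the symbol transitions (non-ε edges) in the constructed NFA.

Per subexpression:
Each of the 7 symbol leaves contributes exactly 1 symbol transition.
  yz — 2 symbol transitions
  y ∪ yz — 3 symbol transitions
  x(y ∪ yz)x — 5 symbol transitions
  zy — 2 symbol transitions
  x(y ∪ yz)x ∪ zy — 7 symbol transitions

7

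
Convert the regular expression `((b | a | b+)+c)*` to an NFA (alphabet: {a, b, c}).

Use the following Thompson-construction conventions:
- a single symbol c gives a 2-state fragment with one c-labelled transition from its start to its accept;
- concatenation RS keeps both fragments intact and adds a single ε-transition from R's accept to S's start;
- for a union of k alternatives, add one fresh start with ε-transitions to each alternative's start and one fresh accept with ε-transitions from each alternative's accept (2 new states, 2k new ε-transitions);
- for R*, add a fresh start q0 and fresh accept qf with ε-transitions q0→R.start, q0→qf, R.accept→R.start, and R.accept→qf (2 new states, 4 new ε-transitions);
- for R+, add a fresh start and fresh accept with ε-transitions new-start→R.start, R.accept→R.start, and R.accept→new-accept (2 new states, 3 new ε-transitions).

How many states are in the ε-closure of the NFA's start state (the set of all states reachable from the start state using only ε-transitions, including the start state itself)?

8

Let C(F) = |ε-closure(F.start)| within fragment F, and note whether F accepts ε. Symbol fragments have C = 1 and do not accept ε. Then:
  b+ : new start ε-reaches only the body's start; the new accept needs a symbol first: |ε-closure| = 1 + 1 = 2
  b | a | b+ : new start ε-reaches every alternative's start; none of them accept ε, so the new accept is not reached: |ε-closure| = 1 + 1 + 1 + 2 = 5
  (b | a | b+)+ : new start ε-reaches only the body's start; the new accept needs a symbol first: |ε-closure| = 1 + 5 = 6
  (b | a | b+)+c : |ε-closure| equals the left operand's closure size = 6 (its accept is not ε-reachable, so the closure stops there)
  ((b | a | b+)+c)* : |ε-closure| = 1 (new start) + 6 (body) + 1 (new accept) = 8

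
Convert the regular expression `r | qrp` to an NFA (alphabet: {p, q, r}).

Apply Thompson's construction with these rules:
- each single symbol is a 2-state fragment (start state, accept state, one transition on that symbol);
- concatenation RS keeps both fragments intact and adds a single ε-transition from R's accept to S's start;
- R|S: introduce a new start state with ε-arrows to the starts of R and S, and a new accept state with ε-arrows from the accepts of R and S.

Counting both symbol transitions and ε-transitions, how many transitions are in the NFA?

By structural recursion:
Each of the 4 symbol leaves contributes 1 transition (1 symbol, 0 ε).
  qrp = 5 transitions (3 symbol, 2 ε)
  r | qrp = 10 transitions (4 symbol, 6 ε)

10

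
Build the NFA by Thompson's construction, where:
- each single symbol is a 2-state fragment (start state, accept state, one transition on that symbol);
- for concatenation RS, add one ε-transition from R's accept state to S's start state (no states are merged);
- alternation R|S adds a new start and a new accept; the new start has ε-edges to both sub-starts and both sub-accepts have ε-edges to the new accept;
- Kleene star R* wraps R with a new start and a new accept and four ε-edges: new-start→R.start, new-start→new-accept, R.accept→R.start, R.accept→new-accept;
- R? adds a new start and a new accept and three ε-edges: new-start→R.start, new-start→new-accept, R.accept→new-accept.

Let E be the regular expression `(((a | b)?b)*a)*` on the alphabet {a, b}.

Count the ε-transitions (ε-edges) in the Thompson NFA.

Building bottom-up:
Each of the 4 symbol leaves contributes 0 ε-transitions.
  a | b = 4 ε-transitions
  (a | b)? = 7 ε-transitions
  (a | b)?b = 8 ε-transitions
  ((a | b)?b)* = 12 ε-transitions
  ((a | b)?b)*a = 13 ε-transitions
  (((a | b)?b)*a)* = 17 ε-transitions

17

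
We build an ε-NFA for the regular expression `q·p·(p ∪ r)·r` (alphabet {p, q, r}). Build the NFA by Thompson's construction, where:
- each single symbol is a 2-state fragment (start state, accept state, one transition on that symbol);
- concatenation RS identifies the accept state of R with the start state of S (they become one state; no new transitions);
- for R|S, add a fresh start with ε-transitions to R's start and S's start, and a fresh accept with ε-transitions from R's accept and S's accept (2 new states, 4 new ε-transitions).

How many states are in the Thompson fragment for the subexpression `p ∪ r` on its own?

Fragment for `p ∪ r`:
Each of the 2 symbol leaves contributes a 2-state fragment.
  p ∪ r = 6 states

6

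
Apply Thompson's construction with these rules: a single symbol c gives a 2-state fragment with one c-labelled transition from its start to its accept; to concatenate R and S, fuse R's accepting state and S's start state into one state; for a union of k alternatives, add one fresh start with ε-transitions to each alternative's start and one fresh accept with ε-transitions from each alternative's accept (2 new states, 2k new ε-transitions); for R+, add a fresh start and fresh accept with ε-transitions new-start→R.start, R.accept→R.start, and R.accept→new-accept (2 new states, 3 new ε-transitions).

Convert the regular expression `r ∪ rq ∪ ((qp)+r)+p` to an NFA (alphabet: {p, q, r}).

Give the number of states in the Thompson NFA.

16

Bottom-up over the parse tree:
Each of the 7 symbol leaves contributes a 2-state fragment.
  rq — 3 states
  qp — 3 states
  (qp)+ — 5 states
  (qp)+r — 6 states
  ((qp)+r)+ — 8 states
  ((qp)+r)+p — 9 states
  r ∪ rq ∪ ((qp)+r)+p — 16 states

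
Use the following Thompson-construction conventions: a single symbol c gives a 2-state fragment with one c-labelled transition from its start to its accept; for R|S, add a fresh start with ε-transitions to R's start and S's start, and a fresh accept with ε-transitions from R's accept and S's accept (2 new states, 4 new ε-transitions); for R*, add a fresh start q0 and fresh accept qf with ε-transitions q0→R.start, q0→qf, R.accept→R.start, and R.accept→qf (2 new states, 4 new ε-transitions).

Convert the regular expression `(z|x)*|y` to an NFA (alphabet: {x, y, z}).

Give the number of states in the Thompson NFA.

12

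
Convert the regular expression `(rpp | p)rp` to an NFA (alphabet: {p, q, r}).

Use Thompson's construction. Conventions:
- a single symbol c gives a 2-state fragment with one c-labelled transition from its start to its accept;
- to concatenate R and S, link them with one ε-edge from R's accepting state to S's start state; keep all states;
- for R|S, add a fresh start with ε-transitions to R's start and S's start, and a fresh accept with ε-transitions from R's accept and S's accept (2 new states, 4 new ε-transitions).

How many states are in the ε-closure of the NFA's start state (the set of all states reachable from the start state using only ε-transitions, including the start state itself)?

Work bottom-up. For each fragment F, track |ε-closure(F.start)| and whether F's accept lies in that closure (i.e. whether F accepts ε). A single-symbol fragment has closure size 1 and does not accept ε.
  rpp — same as the first factor's closure: |closure| = 1
  rpp | p — |closure| = 1 + 1 + 1 = 3 (the new accept is not ε-reachable since no branch accepts ε)
  (rpp | p)rp — same as the first factor's closure: |closure| = 3

3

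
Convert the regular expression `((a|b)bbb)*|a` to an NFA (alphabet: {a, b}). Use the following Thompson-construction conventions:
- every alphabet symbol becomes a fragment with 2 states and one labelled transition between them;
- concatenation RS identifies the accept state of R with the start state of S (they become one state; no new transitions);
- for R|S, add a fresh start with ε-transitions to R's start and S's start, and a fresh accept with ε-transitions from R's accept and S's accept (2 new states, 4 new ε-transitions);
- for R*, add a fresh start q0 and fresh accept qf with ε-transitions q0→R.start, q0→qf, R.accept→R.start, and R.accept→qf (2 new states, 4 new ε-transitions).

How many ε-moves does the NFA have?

12

Bottom-up over the parse tree:
Each of the 6 symbol leaves contributes 0 ε-transitions.
  a|b : 4 ε-transitions
  (a|b)bbb : 4 ε-transitions
  ((a|b)bbb)* : 8 ε-transitions
  ((a|b)bbb)*|a : 12 ε-transitions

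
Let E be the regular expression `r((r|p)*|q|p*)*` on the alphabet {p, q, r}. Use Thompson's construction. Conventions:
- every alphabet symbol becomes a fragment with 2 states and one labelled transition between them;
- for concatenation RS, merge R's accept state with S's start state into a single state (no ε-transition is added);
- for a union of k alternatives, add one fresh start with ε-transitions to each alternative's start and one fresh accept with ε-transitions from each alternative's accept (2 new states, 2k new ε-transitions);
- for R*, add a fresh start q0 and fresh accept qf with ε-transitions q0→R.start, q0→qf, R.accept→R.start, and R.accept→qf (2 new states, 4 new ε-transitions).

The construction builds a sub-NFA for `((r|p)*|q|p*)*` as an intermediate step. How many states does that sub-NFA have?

Fragment for `((r|p)*|q|p*)*`:
Each of the 4 symbol leaves contributes a 2-state fragment.
  r|p — 6 states
  (r|p)* — 8 states
  p* — 4 states
  (r|p)*|q|p* — 16 states
  ((r|p)*|q|p*)* — 18 states

18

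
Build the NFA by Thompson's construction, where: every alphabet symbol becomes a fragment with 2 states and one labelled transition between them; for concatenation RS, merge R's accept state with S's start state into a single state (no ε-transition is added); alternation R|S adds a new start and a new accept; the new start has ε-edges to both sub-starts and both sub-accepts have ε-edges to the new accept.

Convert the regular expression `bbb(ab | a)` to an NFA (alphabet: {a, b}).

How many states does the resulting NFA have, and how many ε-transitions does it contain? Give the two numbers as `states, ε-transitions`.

10, 4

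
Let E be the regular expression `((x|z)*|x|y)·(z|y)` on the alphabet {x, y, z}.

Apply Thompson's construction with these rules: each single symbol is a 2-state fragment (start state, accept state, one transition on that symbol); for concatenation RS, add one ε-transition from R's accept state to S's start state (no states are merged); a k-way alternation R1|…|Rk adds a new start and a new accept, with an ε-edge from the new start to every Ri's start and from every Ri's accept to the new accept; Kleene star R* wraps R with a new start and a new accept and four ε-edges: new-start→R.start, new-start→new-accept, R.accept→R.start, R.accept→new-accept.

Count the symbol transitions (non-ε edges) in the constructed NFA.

6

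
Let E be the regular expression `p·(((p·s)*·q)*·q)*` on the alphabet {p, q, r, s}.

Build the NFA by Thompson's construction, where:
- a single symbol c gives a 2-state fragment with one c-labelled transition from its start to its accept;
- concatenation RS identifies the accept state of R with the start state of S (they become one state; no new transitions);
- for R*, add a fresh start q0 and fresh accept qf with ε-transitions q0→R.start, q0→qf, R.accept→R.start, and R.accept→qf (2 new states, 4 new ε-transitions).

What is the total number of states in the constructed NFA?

12

By structural recursion:
Each of the 5 symbol leaves contributes a 2-state fragment.
  p·s → 3 states
  (p·s)* → 5 states
  (p·s)*·q → 6 states
  ((p·s)*·q)* → 8 states
  ((p·s)*·q)*·q → 9 states
  (((p·s)*·q)*·q)* → 11 states
  p·(((p·s)*·q)*·q)* → 12 states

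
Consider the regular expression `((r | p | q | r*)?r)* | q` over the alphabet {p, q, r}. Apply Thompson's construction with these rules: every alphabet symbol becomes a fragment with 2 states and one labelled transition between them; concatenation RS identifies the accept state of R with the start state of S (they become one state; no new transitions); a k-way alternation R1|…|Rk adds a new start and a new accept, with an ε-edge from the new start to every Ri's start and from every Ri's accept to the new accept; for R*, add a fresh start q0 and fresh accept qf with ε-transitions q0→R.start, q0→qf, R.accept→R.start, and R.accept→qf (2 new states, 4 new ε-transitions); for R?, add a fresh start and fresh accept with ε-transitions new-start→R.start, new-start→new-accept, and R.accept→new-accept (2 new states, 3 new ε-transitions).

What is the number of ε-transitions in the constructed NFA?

By structural recursion:
Each of the 6 symbol leaves contributes 0 ε-transitions.
  r* : 4 ε-transitions
  r | p | q | r* : 12 ε-transitions
  (r | p | q | r*)? : 15 ε-transitions
  (r | p | q | r*)?r : 15 ε-transitions
  ((r | p | q | r*)?r)* : 19 ε-transitions
  ((r | p | q | r*)?r)* | q : 23 ε-transitions

23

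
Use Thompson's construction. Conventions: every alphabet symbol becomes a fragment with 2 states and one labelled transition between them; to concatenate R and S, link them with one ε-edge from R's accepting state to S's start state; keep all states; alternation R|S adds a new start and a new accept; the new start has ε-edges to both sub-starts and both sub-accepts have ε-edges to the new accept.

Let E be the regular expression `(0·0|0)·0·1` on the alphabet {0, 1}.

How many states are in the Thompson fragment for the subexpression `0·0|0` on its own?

Fragment for `0·0|0`:
Each of the 3 symbol leaves contributes a 2-state fragment.
  0·0 = 4 states
  0·0|0 = 8 states

8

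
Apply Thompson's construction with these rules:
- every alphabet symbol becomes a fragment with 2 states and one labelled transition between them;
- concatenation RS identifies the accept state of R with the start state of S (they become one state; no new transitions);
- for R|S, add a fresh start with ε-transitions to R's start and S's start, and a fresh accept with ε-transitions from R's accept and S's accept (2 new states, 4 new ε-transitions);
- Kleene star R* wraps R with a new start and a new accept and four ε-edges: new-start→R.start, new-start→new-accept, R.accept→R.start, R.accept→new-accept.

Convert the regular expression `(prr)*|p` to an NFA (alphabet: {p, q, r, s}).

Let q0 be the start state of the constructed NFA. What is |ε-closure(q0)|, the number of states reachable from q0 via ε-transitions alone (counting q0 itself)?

6

Compute the ε-closure size of each fragment's start state recursively; a symbol fragment's start has no outgoing ε-edge, so its closure is just itself (size 1).
  prr : |ε-closure| equals the left operand's closure size = 1 (its accept is not ε-reachable, so the closure stops there)
  (prr)* : |ε-closure| = 1 (new start) + 1 (body) + 1 (new accept) = 3
  (prr)*|p : new start ε-reaches every alternative's start; at least one alternative accepts ε, so the union's new accept is reached too: |ε-closure| = 1 + 3 + 1 + 1 = 6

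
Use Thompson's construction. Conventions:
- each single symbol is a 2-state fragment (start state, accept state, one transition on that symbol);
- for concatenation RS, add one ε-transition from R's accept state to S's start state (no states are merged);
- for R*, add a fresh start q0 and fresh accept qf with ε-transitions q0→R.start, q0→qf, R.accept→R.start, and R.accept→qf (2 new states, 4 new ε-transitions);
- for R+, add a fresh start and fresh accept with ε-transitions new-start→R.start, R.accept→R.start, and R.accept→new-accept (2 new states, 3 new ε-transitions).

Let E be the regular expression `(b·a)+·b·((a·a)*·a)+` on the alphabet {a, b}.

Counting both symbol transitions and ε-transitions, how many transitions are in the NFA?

21

By structural recursion:
Each of the 6 symbol leaves contributes 1 transition (1 symbol, 0 ε).
  b·a = 3 transitions (2 symbol, 1 ε)
  (b·a)+ = 6 transitions (2 symbol, 4 ε)
  a·a = 3 transitions (2 symbol, 1 ε)
  (a·a)* = 7 transitions (2 symbol, 5 ε)
  (a·a)*·a = 9 transitions (3 symbol, 6 ε)
  ((a·a)*·a)+ = 12 transitions (3 symbol, 9 ε)
  (b·a)+·b·((a·a)*·a)+ = 21 transitions (6 symbol, 15 ε)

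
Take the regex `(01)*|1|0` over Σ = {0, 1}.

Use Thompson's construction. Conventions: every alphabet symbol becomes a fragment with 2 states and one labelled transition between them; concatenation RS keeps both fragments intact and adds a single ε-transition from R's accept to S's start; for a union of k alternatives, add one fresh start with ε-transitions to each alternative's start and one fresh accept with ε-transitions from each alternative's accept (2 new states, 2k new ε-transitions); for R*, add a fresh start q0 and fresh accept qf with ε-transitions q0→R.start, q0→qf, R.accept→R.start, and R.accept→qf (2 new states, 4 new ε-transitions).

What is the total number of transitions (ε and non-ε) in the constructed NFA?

15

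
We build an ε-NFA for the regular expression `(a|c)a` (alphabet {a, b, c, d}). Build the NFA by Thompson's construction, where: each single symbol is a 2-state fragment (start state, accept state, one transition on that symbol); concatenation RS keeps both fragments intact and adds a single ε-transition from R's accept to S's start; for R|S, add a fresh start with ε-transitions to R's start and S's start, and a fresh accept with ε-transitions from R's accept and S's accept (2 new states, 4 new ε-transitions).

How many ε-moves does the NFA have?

5

Building bottom-up:
Each of the 3 symbol leaves contributes 0 ε-transitions.
  a|c — 4 ε-transitions
  (a|c)a — 5 ε-transitions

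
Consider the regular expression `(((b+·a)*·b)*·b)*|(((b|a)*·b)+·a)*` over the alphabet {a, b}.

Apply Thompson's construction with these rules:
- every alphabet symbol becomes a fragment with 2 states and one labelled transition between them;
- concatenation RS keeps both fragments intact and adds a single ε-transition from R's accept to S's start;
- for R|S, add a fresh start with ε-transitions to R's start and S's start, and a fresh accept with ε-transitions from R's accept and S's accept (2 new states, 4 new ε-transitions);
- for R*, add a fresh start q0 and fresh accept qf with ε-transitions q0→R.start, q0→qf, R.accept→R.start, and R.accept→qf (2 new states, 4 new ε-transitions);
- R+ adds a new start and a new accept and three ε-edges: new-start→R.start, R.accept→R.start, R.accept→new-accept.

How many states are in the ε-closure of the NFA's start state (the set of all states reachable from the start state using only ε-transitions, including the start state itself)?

21

Compute the ε-closure size of each fragment's start state recursively; a symbol fragment's start has no outgoing ε-edge, so its closure is just itself (size 1).
  b+ : new start ε-reaches only the body's start; the new accept needs a symbol first: |ε-closure| = 1 + 1 = 2
  b+·a : same as the first factor's closure: |ε-closure| = 2
  (b+·a)* : |ε-closure| = 1 (new start) + 2 (body) + 1 (new accept) = 4
  (b+·a)*·b : |ε-closure| = 4 + 1 = 5 (closure spills across the concat boundary because the left factor accepts ε)
  ((b+·a)*·b)* : new start has ε-edges to the inner start and to the new accept, so |ε-closure| = 2 + 5 = 7
  ((b+·a)*·b)*·b : |ε-closure| = 7 + 1 = 8 (closure spills across the concat boundary because the left factor accepts ε)
  (((b+·a)*·b)*·b)* : the star's fresh start ε-reaches both the body's start and the fresh accept: |ε-closure| = 2 + 8 = 10
  b|a : new start ε-reaches every alternative's start; none of them accept ε, so the new accept is not reached: |ε-closure| = 1 + 1 + 1 = 3
  (b|a)* : the star's fresh start ε-reaches both the body's start and the fresh accept: |ε-closure| = 2 + 3 = 5
  (b|a)*·b : |ε-closure| = 5 + 1 = 6 (closure spills across the concat boundary because the left factor accepts ε)
  ((b|a)*·b)+ : |ε-closure| = 1 + 6 = 7 (the body doesn't accept ε, so the new accept is not reached)
  ((b|a)*·b)+·a : same as the first factor's closure: |ε-closure| = 7
  (((b|a)*·b)+·a)* : the star's fresh start ε-reaches both the body's start and the fresh accept: |ε-closure| = 2 + 7 = 9
  (((b+·a)*·b)*·b)*|(((b|a)*·b)+·a)* : |ε-closure| = 1 (new start) + (10 + 9) + 1 (new accept, since some branch ε-reaches its own accept) = 21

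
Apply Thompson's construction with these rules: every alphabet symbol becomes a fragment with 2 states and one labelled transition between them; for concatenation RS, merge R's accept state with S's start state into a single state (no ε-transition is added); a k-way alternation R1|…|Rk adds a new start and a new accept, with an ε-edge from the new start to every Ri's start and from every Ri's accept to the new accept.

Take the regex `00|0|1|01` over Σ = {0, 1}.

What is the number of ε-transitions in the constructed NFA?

Building bottom-up:
Each of the 6 symbol leaves contributes 0 ε-transitions.
  00 : 0 ε-transitions
  01 : 0 ε-transitions
  00|0|1|01 : 8 ε-transitions

8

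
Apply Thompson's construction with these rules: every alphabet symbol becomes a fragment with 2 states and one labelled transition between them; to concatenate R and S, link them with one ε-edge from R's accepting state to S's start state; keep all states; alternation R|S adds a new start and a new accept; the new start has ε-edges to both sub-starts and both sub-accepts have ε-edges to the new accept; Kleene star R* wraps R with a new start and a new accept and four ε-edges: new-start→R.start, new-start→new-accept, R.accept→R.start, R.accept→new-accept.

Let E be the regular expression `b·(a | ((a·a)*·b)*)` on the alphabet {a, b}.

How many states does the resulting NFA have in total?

16

Per subexpression:
Each of the 5 symbol leaves contributes a 2-state fragment.
  a·a → 4 states
  (a·a)* → 6 states
  (a·a)*·b → 8 states
  ((a·a)*·b)* → 10 states
  a | ((a·a)*·b)* → 14 states
  b·(a | ((a·a)*·b)*) → 16 states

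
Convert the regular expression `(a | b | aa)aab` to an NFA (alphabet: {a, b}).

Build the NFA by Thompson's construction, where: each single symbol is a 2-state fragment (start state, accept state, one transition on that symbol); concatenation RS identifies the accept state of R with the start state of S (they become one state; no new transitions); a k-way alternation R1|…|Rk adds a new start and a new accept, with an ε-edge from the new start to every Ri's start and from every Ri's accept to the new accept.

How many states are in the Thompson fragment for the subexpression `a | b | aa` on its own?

Fragment for `a | b | aa`:
Each of the 4 symbol leaves contributes a 2-state fragment.
  aa → 3 states
  a | b | aa → 9 states

9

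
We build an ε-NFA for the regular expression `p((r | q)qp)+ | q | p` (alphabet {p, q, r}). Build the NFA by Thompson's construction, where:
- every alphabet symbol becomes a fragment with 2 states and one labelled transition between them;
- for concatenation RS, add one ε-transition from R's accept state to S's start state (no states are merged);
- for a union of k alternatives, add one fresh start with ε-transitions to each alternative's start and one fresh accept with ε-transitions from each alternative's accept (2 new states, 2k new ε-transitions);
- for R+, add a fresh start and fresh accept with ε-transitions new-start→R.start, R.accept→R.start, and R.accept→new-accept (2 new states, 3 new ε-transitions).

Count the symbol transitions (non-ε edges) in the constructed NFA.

7

Building bottom-up:
Each of the 7 symbol leaves contributes exactly 1 symbol transition.
  r | q — 2 symbol transitions
  (r | q)qp — 4 symbol transitions
  ((r | q)qp)+ — 4 symbol transitions
  p((r | q)qp)+ — 5 symbol transitions
  p((r | q)qp)+ | q | p — 7 symbol transitions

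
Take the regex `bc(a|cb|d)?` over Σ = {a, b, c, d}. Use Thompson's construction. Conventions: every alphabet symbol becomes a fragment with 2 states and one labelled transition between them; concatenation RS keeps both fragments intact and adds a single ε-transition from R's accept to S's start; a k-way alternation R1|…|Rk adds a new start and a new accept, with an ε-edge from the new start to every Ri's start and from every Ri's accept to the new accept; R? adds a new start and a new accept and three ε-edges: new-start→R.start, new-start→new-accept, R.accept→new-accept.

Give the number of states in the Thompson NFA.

16

Bottom-up over the parse tree:
Each of the 6 symbol leaves contributes a 2-state fragment.
  cb — 4 states
  a|cb|d — 10 states
  (a|cb|d)? — 12 states
  bc(a|cb|d)? — 16 states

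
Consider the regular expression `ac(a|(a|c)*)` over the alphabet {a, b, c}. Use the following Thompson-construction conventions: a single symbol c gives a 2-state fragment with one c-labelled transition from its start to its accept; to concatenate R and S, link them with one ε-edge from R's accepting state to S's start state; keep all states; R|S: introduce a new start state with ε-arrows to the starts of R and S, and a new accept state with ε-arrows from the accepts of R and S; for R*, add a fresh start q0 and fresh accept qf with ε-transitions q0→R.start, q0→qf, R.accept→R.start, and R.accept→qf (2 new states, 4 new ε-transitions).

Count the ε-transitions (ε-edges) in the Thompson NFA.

14

Recursing over subexpressions:
Each of the 5 symbol leaves contributes 0 ε-transitions.
  a|c — 4 ε-transitions
  (a|c)* — 8 ε-transitions
  a|(a|c)* — 12 ε-transitions
  ac(a|(a|c)*) — 14 ε-transitions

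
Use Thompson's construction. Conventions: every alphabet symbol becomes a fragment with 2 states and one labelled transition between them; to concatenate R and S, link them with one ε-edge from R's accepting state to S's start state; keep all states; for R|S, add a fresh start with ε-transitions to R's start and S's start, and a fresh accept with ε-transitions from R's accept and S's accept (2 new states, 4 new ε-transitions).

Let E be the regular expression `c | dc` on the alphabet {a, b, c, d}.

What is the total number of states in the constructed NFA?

8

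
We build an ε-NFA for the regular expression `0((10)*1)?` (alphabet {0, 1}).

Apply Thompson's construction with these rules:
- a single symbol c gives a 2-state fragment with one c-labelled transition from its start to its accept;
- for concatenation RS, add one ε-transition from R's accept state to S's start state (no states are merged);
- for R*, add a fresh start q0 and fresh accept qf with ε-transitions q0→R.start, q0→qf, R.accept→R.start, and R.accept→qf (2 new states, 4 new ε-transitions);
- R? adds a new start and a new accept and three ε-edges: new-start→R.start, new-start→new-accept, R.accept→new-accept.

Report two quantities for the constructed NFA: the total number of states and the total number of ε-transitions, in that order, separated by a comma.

12, 10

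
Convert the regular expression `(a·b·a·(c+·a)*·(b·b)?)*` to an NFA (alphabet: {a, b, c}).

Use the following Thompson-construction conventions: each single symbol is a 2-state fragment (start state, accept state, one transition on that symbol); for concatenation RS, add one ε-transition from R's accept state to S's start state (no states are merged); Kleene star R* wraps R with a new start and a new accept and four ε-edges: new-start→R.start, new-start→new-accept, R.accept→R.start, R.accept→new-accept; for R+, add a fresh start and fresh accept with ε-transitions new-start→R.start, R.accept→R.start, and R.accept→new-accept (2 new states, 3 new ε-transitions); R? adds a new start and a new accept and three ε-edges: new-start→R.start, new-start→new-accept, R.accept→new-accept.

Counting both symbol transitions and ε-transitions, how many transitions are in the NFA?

Per subexpression:
Each of the 7 symbol leaves contributes 1 transition (1 symbol, 0 ε).
  c+ — 4 transitions (1 symbol, 3 ε)
  c+·a — 6 transitions (2 symbol, 4 ε)
  (c+·a)* — 10 transitions (2 symbol, 8 ε)
  b·b — 3 transitions (2 symbol, 1 ε)
  (b·b)? — 6 transitions (2 symbol, 4 ε)
  a·b·a·(c+·a)*·(b·b)? — 23 transitions (7 symbol, 16 ε)
  (a·b·a·(c+·a)*·(b·b)?)* — 27 transitions (7 symbol, 20 ε)

27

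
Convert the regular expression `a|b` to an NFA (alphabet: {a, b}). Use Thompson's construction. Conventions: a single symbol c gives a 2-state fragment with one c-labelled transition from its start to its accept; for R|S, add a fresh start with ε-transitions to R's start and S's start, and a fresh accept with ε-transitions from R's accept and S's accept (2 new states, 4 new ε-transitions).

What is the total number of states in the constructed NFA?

6

By structural recursion:
Each of the 2 symbol leaves contributes a 2-state fragment.
  a|b : 6 states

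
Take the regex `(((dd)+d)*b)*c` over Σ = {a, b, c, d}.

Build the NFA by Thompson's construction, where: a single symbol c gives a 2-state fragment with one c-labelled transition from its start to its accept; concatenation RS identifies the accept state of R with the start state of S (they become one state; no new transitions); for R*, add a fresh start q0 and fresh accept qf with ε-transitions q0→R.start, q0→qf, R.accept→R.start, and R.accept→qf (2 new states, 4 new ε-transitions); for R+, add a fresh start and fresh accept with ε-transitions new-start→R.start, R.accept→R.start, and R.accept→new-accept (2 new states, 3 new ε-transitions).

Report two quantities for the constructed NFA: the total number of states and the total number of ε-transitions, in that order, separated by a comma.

12, 11

Building bottom-up:
Each of the 5 symbol leaves contributes 2 states and 0 ε-transitions.
  dd = 3 states, 0 ε-transitions
  (dd)+ = 5 states, 3 ε-transitions
  (dd)+d = 6 states, 3 ε-transitions
  ((dd)+d)* = 8 states, 7 ε-transitions
  ((dd)+d)*b = 9 states, 7 ε-transitions
  (((dd)+d)*b)* = 11 states, 11 ε-transitions
  (((dd)+d)*b)*c = 12 states, 11 ε-transitions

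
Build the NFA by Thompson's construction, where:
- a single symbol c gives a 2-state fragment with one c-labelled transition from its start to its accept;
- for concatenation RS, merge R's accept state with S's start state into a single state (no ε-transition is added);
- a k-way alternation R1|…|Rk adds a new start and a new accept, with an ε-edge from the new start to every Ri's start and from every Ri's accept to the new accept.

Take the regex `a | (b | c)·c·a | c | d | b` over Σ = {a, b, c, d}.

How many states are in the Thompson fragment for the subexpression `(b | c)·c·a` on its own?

8

Fragment for `(b | c)·c·a`:
Each of the 4 symbol leaves contributes a 2-state fragment.
  b | c : 6 states
  (b | c)·c·a : 8 states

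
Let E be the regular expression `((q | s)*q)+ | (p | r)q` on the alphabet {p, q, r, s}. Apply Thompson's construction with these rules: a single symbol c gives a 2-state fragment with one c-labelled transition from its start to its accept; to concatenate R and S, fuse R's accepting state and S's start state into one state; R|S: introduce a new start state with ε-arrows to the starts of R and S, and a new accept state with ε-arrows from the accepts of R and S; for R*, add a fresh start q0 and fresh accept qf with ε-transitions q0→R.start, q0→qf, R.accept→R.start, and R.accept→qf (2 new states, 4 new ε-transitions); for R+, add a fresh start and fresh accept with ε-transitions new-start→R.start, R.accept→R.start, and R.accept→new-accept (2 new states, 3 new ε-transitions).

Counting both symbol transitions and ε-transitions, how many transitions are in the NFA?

25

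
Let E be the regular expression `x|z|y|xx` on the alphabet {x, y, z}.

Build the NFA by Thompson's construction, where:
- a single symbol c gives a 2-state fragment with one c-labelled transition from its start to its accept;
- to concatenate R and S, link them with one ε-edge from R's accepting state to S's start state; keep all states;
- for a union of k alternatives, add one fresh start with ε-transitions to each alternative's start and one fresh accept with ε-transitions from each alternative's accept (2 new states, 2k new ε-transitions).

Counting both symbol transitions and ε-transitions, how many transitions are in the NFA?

14

Building bottom-up:
Each of the 5 symbol leaves contributes 1 transition (1 symbol, 0 ε).
  xx — 3 transitions (2 symbol, 1 ε)
  x|z|y|xx — 14 transitions (5 symbol, 9 ε)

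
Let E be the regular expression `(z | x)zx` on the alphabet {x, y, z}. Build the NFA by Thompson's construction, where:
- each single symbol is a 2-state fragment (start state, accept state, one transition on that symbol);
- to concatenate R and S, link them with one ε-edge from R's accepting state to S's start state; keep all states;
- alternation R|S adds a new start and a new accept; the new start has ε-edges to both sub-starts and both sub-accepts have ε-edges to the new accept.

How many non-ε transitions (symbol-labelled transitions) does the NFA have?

By structural recursion:
Each of the 4 symbol leaves contributes exactly 1 symbol transition.
  z | x = 2 symbol transitions
  (z | x)zx = 4 symbol transitions

4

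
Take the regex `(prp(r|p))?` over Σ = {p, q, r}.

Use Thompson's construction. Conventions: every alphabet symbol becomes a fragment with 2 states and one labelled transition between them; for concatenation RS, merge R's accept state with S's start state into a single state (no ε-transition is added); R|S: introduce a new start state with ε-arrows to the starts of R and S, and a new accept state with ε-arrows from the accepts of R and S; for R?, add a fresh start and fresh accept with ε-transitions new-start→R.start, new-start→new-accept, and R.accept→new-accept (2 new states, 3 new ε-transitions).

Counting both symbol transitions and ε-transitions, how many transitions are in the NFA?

12

Bottom-up over the parse tree:
Each of the 5 symbol leaves contributes 1 transition (1 symbol, 0 ε).
  r|p → 6 transitions (2 symbol, 4 ε)
  prp(r|p) → 9 transitions (5 symbol, 4 ε)
  (prp(r|p))? → 12 transitions (5 symbol, 7 ε)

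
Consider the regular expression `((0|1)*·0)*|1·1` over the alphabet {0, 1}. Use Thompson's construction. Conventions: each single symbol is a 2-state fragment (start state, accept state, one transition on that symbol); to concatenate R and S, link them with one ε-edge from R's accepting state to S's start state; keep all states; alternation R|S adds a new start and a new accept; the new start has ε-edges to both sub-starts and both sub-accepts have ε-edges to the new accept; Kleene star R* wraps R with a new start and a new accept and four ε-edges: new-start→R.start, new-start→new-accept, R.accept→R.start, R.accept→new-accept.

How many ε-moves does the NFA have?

Building bottom-up:
Each of the 5 symbol leaves contributes 0 ε-transitions.
  0|1 — 4 ε-transitions
  (0|1)* — 8 ε-transitions
  (0|1)*·0 — 9 ε-transitions
  ((0|1)*·0)* — 13 ε-transitions
  1·1 — 1 ε-transition
  ((0|1)*·0)*|1·1 — 18 ε-transitions

18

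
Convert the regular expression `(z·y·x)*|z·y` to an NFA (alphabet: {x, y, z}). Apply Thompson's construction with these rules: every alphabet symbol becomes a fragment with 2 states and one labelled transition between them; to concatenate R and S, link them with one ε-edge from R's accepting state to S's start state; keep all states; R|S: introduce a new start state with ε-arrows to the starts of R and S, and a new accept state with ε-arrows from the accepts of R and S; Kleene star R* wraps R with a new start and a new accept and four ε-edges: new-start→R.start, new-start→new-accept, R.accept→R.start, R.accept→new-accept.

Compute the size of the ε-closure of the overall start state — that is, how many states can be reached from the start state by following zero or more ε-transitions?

6

Let C(F) = |ε-closure(F.start)| within fragment F, and note whether F accepts ε. Symbol fragments have C = 1 and do not accept ε. Then:
  z·y·x : same as the first factor's closure: C = 1
  (z·y·x)* : new start has ε-edges to the inner start and to the new accept, so C = 2 + 1 = 3
  z·y : same as the first factor's closure: C = 1
  (z·y·x)*|z·y : new start ε-reaches every alternative's start; at least one alternative accepts ε, so the union's new accept is reached too: C = 1 + 3 + 1 + 1 = 6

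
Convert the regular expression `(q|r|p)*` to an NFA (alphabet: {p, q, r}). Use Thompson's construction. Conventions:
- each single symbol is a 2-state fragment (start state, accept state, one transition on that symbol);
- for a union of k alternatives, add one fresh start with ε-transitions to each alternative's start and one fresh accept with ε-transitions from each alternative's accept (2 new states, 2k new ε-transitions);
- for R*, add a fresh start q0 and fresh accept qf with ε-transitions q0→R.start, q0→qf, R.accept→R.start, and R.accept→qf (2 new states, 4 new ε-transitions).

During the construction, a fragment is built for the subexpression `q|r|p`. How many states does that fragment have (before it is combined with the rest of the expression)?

8

Fragment for `q|r|p`:
Each of the 3 symbol leaves contributes a 2-state fragment.
  q|r|p → 8 states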